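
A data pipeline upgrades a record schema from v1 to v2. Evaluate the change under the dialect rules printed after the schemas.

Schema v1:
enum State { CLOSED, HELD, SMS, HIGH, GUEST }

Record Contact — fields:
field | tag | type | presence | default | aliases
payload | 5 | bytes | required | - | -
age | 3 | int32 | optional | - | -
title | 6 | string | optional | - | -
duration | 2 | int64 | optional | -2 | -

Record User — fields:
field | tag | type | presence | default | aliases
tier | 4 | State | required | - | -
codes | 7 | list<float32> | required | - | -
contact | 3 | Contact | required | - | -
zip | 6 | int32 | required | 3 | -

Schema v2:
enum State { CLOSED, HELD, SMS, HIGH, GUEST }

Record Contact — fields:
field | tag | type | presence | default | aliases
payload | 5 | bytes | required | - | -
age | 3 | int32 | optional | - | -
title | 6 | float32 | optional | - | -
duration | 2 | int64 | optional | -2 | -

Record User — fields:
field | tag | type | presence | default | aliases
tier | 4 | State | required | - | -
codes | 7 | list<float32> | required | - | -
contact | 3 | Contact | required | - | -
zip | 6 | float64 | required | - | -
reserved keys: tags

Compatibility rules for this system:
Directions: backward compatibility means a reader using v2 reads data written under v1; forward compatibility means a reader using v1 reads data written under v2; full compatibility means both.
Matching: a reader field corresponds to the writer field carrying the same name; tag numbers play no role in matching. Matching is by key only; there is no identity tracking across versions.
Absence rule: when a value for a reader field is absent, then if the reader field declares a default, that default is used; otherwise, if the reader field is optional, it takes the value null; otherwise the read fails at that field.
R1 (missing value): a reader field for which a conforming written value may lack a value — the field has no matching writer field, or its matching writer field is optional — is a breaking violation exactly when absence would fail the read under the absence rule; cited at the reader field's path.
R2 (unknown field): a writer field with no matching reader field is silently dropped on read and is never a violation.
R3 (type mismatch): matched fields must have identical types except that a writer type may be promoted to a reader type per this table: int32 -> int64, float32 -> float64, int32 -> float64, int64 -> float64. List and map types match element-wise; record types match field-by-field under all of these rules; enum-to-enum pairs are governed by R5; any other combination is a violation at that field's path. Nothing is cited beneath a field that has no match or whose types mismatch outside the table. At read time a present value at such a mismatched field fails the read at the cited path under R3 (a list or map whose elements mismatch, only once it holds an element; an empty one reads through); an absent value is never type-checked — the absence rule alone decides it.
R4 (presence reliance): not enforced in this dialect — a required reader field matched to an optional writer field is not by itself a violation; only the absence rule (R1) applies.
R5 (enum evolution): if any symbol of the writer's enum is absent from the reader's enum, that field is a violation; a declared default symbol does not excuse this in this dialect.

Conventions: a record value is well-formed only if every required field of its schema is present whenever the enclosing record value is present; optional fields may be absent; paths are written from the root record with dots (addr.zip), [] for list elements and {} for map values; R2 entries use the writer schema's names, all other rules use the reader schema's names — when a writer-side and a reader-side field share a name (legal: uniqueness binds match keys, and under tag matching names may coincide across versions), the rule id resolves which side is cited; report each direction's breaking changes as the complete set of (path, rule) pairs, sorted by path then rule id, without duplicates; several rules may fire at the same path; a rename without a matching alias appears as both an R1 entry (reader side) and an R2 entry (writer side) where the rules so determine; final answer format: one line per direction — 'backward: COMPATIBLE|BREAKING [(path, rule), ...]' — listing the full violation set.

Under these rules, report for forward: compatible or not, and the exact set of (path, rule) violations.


forward: BREAKING [(contact.title, R3), (zip, R3)]

in User below, arrows point writer -> reader
forward pass over User, reader schema v1, writer schema v2:
  tier <- tier (State -> State, writer required)
  codes <- codes (list<float32> -> list<float32>, writer required)
  contact <- contact (Contact -> Contact, writer required)
  zip <- zip (float64 -> int32, writer required)
  contact.payload <- contact.payload (bytes -> bytes, writer required)
  contact.age <- contact.age (int32 -> int32, writer optional)
  contact.title <- contact.title (float32 -> string, writer optional)
  contact.duration <- contact.duration (int64 -> int64, writer optional)
  rule R3 violated at contact.title
  rule R3 violated at zip
  forward on User therefore BREAKING (2)


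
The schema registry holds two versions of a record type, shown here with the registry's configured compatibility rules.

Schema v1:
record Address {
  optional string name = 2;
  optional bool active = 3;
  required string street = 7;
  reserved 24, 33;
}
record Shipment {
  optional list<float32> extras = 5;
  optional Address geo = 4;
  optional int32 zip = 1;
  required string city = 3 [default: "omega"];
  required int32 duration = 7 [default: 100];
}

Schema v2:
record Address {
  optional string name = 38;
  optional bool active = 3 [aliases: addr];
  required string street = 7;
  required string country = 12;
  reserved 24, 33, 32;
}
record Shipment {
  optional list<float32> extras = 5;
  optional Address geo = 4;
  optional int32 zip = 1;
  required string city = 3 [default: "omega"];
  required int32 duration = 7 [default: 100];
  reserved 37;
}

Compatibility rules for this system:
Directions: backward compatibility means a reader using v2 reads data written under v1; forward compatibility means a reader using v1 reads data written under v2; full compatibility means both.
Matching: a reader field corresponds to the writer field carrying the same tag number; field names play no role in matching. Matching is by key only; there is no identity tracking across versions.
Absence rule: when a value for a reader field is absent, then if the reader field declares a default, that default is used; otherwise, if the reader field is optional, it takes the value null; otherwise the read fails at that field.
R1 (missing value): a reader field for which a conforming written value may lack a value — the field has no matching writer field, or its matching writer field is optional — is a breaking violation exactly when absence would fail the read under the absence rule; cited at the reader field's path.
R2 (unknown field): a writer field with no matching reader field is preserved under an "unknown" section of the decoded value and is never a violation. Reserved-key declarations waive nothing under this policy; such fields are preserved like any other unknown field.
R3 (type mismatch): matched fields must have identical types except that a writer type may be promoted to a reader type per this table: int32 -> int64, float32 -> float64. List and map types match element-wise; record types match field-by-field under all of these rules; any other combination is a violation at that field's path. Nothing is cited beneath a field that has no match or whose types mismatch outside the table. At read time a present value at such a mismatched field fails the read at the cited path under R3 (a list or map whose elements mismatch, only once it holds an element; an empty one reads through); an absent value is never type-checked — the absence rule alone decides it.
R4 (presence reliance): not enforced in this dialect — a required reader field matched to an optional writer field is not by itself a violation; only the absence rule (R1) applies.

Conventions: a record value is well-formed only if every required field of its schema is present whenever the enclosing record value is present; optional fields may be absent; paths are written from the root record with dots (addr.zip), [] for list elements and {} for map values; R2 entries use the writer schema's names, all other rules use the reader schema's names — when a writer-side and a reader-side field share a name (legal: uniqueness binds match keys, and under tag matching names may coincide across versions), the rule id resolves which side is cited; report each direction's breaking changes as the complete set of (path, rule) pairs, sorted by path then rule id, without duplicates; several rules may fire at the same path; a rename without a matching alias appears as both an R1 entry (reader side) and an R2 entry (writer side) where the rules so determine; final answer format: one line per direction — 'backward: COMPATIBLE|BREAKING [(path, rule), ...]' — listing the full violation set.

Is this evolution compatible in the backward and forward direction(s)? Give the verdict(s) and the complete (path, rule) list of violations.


arrows below run writer -> reader for Shipment
backward analysis of Shipment with v2 as reader and v1 as writer:
  list<float32> -> list<float32>, writer optional: extras aligns to extras
  Address -> Address, writer optional: geo aligns to geo
  int32 -> int32, writer optional: zip aligns to zip
  string -> string, writer required: city aligns to city
  int32 -> int32, writer required: duration aligns to duration
  geo.name: no writer match
  bool -> bool, writer optional: geo.active aligns to geo.active
  string -> string, writer required: geo.street aligns to geo.street
  geo.country: no writer match
  leftover writer field: geo.name
  rule R1 violated at geo.country
  => 1 violation(s): backward is BREAKING for Shipment
forward analysis of Shipment with v1 as reader and v2 as writer:
  list<float32> -> list<float32>, writer optional: extras aligns to extras
  Address -> Address, writer optional: geo aligns to geo
  int32 -> int32, writer optional: zip aligns to zip
  string -> string, writer required: city aligns to city
  int32 -> int32, writer required: duration aligns to duration
  geo.name: no writer match
  bool -> bool, writer optional: geo.active aligns to geo.active
  string -> string, writer required: geo.street aligns to geo.street
  leftover writer field: geo.name
  leftover writer field: geo.country
  => no violations; forward on Shipment: COMPATIBLE

backward: BREAKING [(geo.country, R1)]; forward: COMPATIBLE []


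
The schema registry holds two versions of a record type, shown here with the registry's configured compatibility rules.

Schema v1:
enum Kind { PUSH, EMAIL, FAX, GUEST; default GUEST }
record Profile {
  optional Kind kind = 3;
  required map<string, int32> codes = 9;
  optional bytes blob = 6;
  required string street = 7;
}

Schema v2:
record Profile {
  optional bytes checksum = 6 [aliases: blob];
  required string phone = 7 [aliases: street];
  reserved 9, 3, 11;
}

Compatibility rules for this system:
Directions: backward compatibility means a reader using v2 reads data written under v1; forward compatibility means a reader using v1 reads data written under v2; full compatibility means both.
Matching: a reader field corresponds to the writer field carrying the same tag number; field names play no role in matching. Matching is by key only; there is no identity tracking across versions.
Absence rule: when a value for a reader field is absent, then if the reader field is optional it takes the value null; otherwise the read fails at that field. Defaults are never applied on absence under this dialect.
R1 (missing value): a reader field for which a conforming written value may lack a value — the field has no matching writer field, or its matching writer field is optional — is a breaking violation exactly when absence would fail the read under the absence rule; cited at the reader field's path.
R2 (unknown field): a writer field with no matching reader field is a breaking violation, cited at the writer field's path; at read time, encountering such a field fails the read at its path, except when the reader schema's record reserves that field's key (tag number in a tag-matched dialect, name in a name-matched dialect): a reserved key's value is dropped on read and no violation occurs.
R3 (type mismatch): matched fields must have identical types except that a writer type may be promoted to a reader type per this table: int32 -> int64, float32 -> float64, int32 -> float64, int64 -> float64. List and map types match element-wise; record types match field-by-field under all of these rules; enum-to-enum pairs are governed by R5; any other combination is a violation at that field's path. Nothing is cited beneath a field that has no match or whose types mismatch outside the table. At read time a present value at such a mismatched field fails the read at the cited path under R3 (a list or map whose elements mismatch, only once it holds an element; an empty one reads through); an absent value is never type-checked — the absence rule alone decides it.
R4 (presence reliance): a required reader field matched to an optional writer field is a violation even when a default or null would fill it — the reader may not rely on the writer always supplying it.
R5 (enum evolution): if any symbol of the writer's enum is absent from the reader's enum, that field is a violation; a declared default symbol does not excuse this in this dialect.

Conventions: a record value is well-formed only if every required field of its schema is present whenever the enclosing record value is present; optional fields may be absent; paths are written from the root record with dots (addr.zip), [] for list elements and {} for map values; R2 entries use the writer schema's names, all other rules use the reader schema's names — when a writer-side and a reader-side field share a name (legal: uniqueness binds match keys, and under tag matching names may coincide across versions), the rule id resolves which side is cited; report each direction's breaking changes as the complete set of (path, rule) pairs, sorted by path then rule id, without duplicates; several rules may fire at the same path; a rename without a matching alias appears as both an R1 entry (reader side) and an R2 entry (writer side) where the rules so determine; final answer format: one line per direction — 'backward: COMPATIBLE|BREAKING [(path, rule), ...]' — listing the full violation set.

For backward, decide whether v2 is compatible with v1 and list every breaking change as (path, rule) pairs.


backward: COMPATIBLE []

in Profile below, arrows point writer -> reader
backward pass over Profile, reader schema v2, writer schema v1:
  bytes -> bytes, writer optional: checksum aligns to blob
  string -> string, writer required: phone aligns to street
  writer field kind has no reader counterpart
  writer field codes has no reader counterpart
  => no violations; backward on Profile: COMPATIBLE
checking off the Profile differences that do not matter here:
  removed field codes from record Profile (its key 9 joins the reserved list) -> its effect on Profile is confined to the forward direction, not asked
  renamed field blob to checksum in record Profile (alias blob declared on the renamed field) -> triggers nothing under Profile's printed rules — same verdict
  removed field kind from record Profile (its key 3 joins the reserved list) -> triggers nothing under Profile's printed rules — same verdict
  renamed field street to phone in record Profile (alias street declared on the renamed field) -> triggers nothing under Profile's printed rules — same verdict


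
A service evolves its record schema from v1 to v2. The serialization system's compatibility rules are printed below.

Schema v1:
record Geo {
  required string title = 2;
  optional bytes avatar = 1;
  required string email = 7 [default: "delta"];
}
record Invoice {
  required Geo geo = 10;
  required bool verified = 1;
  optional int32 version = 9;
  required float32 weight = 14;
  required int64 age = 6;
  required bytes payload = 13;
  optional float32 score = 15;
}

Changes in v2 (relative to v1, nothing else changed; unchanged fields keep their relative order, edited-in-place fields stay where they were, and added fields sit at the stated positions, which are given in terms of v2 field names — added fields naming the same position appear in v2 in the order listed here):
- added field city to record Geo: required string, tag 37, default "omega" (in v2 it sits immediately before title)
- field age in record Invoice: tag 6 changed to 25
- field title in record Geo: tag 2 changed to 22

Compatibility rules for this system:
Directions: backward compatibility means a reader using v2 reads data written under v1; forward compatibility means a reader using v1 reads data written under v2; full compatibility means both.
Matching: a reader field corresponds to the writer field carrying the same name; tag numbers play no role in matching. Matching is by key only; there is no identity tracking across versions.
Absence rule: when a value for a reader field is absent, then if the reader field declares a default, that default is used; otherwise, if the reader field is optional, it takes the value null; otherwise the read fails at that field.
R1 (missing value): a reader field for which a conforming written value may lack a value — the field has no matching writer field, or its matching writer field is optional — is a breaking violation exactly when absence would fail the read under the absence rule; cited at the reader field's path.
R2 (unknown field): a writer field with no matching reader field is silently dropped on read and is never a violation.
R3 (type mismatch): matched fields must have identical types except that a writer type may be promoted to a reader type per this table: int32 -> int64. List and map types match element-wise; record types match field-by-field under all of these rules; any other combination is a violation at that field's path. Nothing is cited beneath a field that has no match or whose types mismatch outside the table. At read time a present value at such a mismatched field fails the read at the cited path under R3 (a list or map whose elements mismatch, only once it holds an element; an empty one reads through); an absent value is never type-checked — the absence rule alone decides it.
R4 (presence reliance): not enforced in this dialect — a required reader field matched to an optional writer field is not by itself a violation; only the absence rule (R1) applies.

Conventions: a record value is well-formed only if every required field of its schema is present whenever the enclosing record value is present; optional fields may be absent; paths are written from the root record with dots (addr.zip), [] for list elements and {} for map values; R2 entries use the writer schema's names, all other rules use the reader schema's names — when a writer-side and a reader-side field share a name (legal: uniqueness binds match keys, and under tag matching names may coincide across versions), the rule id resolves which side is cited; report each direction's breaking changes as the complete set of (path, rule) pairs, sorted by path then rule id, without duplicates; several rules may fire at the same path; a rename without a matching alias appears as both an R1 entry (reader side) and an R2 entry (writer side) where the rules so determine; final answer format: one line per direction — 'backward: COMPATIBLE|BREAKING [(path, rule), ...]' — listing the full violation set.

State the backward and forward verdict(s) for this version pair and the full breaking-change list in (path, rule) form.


backward: COMPATIBLE []; forward: COMPATIBLE []

arrows below run writer -> reader for Invoice
checking backward for Invoice: reader v2 against writer v1:
  Geo -> Geo, writer required: geo aligns to geo
  bool -> bool, writer required: verified aligns to verified
  int32 -> int32, writer optional: version aligns to version
  float32 -> float32, writer required: weight aligns to weight
  int64 -> int64, writer required: age aligns to age
  bytes -> bytes, writer required: payload aligns to payload
  float32 -> float32, writer optional: score aligns to score
  geo.city: no writer-side match
  string -> string, writer required: geo.title aligns to geo.title
  bytes -> bytes, writer optional: geo.avatar aligns to geo.avatar
  string -> string, writer required: geo.email aligns to geo.email
  => backward: COMPATIBLE
checking forward for Invoice: reader v1 against writer v2:
  Geo -> Geo, writer required: geo aligns to geo
  bool -> bool, writer required: verified aligns to verified
  int32 -> int32, writer optional: version aligns to version
  float32 -> float32, writer required: weight aligns to weight
  int64 -> int64, writer required: age aligns to age
  bytes -> bytes, writer required: payload aligns to payload
  float32 -> float32, writer optional: score aligns to score
  string -> string, writer required: geo.title aligns to geo.title
  bytes -> bytes, writer optional: geo.avatar aligns to geo.avatar
  string -> string, writer required: geo.email aligns to geo.email
  geo.city (writer side), unknown to reader
  => forward: COMPATIBLE


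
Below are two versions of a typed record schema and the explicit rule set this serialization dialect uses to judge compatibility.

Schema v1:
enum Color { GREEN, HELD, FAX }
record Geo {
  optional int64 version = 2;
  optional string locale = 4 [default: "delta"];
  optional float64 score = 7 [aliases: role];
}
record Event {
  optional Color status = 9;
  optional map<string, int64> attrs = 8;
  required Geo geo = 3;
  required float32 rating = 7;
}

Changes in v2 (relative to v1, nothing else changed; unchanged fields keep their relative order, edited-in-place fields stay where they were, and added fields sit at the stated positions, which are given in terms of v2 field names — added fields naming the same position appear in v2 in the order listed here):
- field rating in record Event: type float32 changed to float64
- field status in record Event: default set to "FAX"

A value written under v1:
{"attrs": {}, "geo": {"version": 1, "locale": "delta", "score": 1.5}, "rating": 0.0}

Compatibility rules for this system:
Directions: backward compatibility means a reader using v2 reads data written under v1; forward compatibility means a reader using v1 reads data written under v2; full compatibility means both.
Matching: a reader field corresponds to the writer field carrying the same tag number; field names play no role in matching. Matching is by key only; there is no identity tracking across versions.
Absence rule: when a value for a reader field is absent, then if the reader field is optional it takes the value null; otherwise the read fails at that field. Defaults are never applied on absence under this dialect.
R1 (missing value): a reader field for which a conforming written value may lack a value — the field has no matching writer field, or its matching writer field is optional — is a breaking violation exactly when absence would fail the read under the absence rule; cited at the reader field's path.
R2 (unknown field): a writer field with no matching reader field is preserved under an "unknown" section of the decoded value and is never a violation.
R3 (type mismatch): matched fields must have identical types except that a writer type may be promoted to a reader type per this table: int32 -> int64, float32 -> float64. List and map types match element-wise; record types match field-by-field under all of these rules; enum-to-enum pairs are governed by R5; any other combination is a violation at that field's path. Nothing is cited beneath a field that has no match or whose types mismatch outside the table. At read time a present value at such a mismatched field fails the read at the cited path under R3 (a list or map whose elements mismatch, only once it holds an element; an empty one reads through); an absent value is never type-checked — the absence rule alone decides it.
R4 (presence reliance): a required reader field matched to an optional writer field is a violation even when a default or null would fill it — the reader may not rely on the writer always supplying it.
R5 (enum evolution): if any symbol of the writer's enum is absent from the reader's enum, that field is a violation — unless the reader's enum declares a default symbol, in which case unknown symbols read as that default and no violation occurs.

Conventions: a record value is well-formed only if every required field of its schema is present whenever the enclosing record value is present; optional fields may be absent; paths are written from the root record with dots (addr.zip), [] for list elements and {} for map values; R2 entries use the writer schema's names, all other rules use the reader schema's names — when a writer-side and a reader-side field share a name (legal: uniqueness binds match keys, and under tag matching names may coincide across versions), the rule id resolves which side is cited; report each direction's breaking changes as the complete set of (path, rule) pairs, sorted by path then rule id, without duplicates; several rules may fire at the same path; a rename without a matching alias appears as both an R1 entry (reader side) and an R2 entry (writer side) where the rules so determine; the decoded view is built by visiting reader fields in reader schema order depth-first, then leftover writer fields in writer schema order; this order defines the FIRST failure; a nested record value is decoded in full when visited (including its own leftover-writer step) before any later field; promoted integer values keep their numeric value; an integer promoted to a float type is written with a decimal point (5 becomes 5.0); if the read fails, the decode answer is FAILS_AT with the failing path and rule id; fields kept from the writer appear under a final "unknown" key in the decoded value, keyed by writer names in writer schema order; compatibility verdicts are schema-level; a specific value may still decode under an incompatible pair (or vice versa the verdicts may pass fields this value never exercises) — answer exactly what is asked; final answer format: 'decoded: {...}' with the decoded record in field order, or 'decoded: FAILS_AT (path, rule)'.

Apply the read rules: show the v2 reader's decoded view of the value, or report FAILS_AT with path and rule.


decoded: {"status": null, "attrs": {}, "geo": {"version": 1, "locale": "delta", "score": 1.5}, "rating": 0.0}

in Event below, arrows point writer -> reader
decode walk for Event under reader schema v2:
  status := null (absent, optional -> null)
  attrs := {}
  geo.version := 1
  geo.locale := "delta"
  geo.score := 1.5
  rating := 0.0 (float32 -> float64)
  => decoded: {"status": null, "attrs": {}, "geo": {"version": 1, "locale": "delta", "score": 1.5}, "rating": 0.0}
remaining Event differences; none change what is asked:
  field rating in record Event: type float32 changed to float64 -> a verdict-level change on Event — the shown value reads the same
  field status in record Event: default set to "FAX" -> no rule fires on it and the decoded Event view is identical with or without it


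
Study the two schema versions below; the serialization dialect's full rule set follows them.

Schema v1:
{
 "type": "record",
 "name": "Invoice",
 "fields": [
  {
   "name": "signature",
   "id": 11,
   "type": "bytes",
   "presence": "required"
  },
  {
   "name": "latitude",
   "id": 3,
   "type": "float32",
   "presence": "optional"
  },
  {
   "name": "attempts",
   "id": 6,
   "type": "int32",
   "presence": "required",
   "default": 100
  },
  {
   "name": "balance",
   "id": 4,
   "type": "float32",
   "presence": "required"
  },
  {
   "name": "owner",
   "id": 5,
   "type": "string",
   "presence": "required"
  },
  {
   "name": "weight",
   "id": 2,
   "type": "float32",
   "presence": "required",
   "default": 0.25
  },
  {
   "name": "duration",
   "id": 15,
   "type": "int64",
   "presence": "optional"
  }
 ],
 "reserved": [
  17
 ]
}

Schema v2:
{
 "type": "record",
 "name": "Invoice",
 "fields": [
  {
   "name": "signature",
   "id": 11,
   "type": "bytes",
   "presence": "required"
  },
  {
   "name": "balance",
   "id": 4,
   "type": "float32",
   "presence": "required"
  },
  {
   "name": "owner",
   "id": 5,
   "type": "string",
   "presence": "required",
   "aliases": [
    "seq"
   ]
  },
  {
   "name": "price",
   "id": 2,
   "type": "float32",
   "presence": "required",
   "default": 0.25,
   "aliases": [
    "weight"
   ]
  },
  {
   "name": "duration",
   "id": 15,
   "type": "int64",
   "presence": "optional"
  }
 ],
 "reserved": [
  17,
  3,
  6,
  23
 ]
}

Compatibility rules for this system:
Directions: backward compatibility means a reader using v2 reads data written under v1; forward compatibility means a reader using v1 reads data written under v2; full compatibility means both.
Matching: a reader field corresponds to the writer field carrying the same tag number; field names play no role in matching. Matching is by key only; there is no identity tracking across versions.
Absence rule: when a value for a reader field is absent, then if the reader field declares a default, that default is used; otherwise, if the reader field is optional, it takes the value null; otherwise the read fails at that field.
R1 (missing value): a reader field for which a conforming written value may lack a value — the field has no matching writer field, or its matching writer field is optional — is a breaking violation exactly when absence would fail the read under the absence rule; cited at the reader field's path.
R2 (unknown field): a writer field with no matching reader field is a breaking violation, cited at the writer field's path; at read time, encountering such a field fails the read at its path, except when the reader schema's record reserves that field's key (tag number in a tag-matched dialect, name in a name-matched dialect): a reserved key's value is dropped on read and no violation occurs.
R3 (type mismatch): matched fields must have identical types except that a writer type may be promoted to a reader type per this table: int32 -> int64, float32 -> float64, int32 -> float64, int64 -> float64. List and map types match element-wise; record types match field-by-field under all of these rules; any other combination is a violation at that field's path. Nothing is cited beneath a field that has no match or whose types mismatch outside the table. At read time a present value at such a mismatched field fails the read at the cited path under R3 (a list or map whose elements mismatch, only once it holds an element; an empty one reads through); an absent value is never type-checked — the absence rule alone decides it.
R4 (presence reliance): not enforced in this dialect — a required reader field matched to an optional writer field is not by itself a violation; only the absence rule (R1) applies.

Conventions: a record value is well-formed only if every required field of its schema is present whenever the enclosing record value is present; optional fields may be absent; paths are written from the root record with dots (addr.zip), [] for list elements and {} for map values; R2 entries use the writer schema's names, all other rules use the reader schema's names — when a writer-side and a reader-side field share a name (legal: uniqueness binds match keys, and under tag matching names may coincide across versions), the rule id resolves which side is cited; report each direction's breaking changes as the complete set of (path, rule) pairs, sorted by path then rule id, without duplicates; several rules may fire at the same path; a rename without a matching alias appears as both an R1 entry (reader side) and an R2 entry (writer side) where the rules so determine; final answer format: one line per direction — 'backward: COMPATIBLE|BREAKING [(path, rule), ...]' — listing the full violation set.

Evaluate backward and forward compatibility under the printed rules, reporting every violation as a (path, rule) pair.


arrows below run writer -> reader for Invoice
backward analysis of Invoice with v2 as reader and v1 as writer:
  signature: bytes -> bytes, writer required; from signature
  balance: float32 -> float32, writer required; from balance
  owner: string -> string, writer required; from owner
  price: float32 -> float32, writer required; from weight
  duration: int64 -> int64, writer optional; from duration
  writer field latitude has no reader counterpart
  writer field attempts has no reader counterpart
  => no violations; backward on Invoice: COMPATIBLE
forward analysis of Invoice with v1 as reader and v2 as writer:
  signature: bytes -> bytes, writer required; from signature
  latitude has no writer counterpart
  attempts has no writer counterpart
  balance: float32 -> float32, writer required; from balance
  owner: string -> string, writer required; from owner
  weight: float32 -> float32, writer required; from price
  duration: int64 -> int64, writer optional; from duration
  => no violations; forward on Invoice: COMPATIBLE

backward: COMPATIBLE []; forward: COMPATIBLE []


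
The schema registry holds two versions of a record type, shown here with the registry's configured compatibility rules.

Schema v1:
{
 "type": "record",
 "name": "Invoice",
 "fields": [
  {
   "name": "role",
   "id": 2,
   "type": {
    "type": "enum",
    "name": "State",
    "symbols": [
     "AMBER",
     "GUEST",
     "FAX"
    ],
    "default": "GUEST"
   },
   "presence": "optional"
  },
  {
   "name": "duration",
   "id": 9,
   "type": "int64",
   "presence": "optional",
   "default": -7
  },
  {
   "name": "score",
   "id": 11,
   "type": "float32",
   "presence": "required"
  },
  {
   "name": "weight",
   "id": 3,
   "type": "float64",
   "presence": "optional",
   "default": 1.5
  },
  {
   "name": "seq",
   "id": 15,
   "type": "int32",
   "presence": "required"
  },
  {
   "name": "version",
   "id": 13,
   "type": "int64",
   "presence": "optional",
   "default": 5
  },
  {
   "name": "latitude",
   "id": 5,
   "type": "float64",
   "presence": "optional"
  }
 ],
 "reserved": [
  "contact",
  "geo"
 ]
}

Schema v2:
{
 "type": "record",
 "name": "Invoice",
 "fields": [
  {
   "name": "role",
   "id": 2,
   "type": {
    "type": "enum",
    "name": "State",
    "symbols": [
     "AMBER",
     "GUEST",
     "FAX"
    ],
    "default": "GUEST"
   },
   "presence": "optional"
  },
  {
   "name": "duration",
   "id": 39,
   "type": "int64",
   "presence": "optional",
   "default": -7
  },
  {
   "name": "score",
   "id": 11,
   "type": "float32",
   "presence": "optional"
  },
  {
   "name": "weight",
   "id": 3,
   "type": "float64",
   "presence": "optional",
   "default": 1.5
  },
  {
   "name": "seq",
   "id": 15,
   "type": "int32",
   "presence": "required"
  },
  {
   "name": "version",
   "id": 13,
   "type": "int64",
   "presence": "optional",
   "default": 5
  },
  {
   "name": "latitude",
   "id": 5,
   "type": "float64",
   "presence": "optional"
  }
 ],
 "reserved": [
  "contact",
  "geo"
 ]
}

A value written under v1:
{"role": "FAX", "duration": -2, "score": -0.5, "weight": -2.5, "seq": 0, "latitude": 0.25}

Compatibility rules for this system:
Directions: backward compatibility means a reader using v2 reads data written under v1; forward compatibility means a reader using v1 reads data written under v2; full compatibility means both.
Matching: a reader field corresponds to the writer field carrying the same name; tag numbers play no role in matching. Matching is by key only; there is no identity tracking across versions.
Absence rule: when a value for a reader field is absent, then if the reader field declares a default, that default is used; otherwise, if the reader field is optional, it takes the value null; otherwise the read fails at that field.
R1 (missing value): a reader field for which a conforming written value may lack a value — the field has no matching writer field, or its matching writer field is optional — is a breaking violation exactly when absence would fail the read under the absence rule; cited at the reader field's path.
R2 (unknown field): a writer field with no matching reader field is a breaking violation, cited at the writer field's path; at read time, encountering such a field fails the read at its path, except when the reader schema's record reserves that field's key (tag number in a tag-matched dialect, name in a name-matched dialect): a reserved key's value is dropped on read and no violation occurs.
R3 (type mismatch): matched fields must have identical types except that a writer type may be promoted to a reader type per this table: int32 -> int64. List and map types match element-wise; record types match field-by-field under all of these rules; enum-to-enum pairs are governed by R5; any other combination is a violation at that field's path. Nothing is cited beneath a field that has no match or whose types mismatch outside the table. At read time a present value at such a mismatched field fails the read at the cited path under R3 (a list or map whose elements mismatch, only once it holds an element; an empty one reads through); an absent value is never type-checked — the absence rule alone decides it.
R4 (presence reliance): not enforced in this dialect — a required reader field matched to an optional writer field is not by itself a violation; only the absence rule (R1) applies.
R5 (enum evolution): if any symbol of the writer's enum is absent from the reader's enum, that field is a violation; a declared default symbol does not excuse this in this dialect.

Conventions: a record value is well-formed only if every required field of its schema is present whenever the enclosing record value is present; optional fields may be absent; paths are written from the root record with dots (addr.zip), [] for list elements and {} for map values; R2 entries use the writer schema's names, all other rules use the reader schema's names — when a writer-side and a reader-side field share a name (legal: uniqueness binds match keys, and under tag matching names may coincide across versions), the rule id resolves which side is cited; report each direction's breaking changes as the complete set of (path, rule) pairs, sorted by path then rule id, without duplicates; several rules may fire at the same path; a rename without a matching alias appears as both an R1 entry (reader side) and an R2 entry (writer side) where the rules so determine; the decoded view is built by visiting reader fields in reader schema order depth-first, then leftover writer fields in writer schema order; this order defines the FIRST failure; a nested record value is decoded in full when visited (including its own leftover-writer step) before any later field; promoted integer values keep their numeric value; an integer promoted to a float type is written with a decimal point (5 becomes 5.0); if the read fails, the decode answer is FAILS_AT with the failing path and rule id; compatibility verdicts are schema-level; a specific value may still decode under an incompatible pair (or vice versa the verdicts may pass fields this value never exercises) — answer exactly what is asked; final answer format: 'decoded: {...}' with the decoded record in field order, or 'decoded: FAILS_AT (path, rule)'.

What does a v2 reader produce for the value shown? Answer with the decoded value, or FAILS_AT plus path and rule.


each type pair in Invoice: writer, then reader
decode (reader v2):
  role := "FAX"
  duration := -2
  score := -0.5
  weight := -2.5
  seq := 0
  version := 5 (missing; default applied)
  latitude := 0.25
  => decoded: {"role": "FAX", "duration": -2, "score": -0.5, "weight": -2.5, "seq": 0, "version": 5, "latitude": 0.25}
remaining Invoice differences; none change what is asked:
  field score in record Invoice: required changed to optional -> changes Invoice's schema-level verdicts only — the decode of this value is the same
  field duration in record Invoice: tag 9 changed to 39 -> inert under this dialect — no rule fires on Invoice and the result does not move

decoded: {"role": "FAX", "duration": -2, "score": -0.5, "weight": -2.5, "seq": 0, "version": 5, "latitude": 0.25}
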